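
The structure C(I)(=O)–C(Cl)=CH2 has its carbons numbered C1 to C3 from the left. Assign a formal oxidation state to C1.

+3

Count +1 for every bond to an atom more electronegative than carbon and −1 for every bond to one less electronegative; C–C bonds are 0.
C1 has one bond to C (0), one bond to I (+1), a double bond to O (2×+1 = +2).
Oxidation state = 0 + 1 + 2 = +3.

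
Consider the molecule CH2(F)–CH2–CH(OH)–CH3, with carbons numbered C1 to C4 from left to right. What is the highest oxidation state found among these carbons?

0

Tallying each carbon's bonds:
C1: 1C, 2H, 1F → 0 − 2 + 1 = -1
C2: 2C, 2H → 0 − 2 = -2
C3: 2C, 1H, 1O → 0 − 1 + 1 = 0
C4: 1C, 3H → 0 − 3 = -3
The highest value is 0.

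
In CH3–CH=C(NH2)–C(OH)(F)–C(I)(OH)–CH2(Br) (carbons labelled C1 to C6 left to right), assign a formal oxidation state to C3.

+1

Each bond to a more electronegative atom (O, N, halogen) counts +1, each bond to a less electronegative atom (H, metal, B, Si) counts −1, and each C–C bond counts 0.
C3 has a double bond to C (2×0 = 0), one bond to C (0), one bond to N (+1).
Oxidation state = 0 + 0 + 1 = +1.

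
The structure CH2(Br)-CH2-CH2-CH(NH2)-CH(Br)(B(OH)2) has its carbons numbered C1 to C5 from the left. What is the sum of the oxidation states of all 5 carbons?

Count +1 for every bond to an atom more electronegative than carbon and −1 for every bond to one less electronegative; C–C bonds are 0. Tallying each carbon:
C1: 1C, 2H, 1Br → 0 − 2 + 1 = -1
C2: 2C, 2H → 0 − 2 = -2
C3: 2C, 2H → 0 − 2 = -2
C4: 2C, 1H, 1N → 0 − 1 + 1 = 0
C5: 1C, 1H, 1Br, 1B → 0 − 1 + 1 − 1 = -1
Sum = -1 − 2 − 2 + 0 − 1 = -6.

-6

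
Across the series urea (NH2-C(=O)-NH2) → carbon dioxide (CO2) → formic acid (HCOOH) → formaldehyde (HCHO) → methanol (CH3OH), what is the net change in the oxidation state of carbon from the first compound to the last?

-6

Carbon oxidation states along the series — urea: +4, carbon dioxide: +4, formic acid: +2, formaldehyde: 0, methanol: -2.
Net change = -2 − (+4) = -6.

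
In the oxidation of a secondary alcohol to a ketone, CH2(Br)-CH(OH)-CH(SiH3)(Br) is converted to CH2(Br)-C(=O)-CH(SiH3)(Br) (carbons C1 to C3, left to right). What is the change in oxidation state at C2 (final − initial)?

+2

Before: C2 has 2 bonds to C, 1 bond to H, 1 bond to O → oxidation state 0.
After: C2 has 2 bonds to C, 2 bonds to O → oxidation state +2.
Δ = +2 − (0) = +2, so this is an oxidation at C2.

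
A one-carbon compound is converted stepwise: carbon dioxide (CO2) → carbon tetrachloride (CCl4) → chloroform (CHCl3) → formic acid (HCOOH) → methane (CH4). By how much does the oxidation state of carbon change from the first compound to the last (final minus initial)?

-8

Carbon oxidation states along the series — carbon dioxide: +4, carbon tetrachloride: +4, chloroform: +2, formic acid: +2, methane: -4.
Net change = -4 − (+4) = -8.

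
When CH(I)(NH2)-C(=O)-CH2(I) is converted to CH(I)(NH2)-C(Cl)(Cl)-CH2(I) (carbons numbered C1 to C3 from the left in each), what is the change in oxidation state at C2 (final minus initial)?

Before: C2 has 2 bonds to C, 2 bonds to O → oxidation state +2.
After: C2 has 2 bonds to C, 2 bonds to Cl → oxidation state +2.
Δ = +2 − (+2) = 0, so no net redox change at C2.

0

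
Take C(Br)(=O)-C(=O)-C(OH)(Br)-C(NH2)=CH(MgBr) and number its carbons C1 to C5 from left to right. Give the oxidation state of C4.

+1

Count +1 for every bond to an atom more electronegative than carbon and −1 for every bond to one less electronegative; C–C bonds are 0.
C4 has one bond to C (0), a double bond to C (2×0 = 0), one bond to N (+1).
Oxidation state = 0 + 0 + 1 = +1.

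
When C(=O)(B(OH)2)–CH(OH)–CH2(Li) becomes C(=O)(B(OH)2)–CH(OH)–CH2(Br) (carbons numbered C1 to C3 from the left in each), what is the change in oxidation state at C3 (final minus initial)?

Before: C3 has 1 bond to C, 2 bonds to H, 1 bond to Li → oxidation state -3.
After: C3 has 1 bond to C, 2 bonds to H, 1 bond to Br → oxidation state -1.
Δ = -1 − (-3) = +2, so this is an oxidation at C3.

+2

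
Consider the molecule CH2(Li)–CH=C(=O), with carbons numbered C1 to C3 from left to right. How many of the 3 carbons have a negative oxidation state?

2

Bonds to more-electronegative neighbours contribute +1 each, bonds to H or metals contribute −1 each, and C–C bonds contribute 0. Tallying each carbon:
C1: 1C, 2H, 1Li → 0 − 2 − 1 = -3
C2: 3C, 1H → 0 − 1 = -1
C3: 2C, 2O → 0 + 2 = +2
2 carbons (C1, C2) meet the condition.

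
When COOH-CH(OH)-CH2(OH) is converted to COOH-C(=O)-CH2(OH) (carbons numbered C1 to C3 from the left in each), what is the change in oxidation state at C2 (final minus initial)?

Before: C2 has 2 bonds to C, 1 bond to H, 1 bond to O → oxidation state 0.
After: C2 has 2 bonds to C, 2 bonds to O → oxidation state +2.
Δ = +2 − (0) = +2, so this is an oxidation at C2.

+2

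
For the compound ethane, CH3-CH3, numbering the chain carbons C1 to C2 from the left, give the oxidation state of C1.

C1 has one bond to H (-1), one bond to H (-1), one bond to H (-1), one bond to C (0).
Oxidation state = -1 − 1 − 1 + 0 = -3.

-3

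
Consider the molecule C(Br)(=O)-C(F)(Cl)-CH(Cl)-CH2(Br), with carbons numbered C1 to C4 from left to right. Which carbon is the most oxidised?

Tallying each carbon's bonds:
C1: 1C, 2O, 1Br → 0 + 2 + 1 = +3
C2: 2C, 1F, 1Cl → 0 + 1 + 1 = +2
C3: 2C, 1H, 1Cl → 0 − 1 + 1 = 0
C4: 1C, 2H, 1Br → 0 − 2 + 1 = -1
The most oxidised carbon is C1 at +3.

C1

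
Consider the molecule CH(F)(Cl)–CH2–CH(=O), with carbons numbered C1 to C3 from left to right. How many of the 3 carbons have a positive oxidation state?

Assign +1 per bond to O/N/halogen, −1 per bond to H or an electropositive element, and 0 per bond to carbon. Tallying each carbon:
C1: 1C, 1H, 1F, 1Cl → 0 − 1 + 1 + 1 = +1
C2: 2C, 2H → 0 − 2 = -2
C3: 1C, 1H, 2O → 0 − 1 + 2 = +1
2 carbons (C1, C3) meet the condition.

2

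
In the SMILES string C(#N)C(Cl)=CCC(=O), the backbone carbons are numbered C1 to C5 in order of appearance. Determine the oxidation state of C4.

Count +1 for every bond to an atom more electronegative than carbon and −1 for every bond to one less electronegative; C–C bonds are 0.
C4 has one bond to C (0), one bond to C (0), one bond to H (-1), one bond to H (-1).
Oxidation state = 0 + 0 − 1 − 1 = -2.

-2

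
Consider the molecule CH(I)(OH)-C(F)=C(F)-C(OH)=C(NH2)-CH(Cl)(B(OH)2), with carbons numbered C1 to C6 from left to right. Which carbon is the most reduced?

Bonds to more-electronegative neighbours contribute +1 each, bonds to H or metals contribute −1 each, and C–C bonds contribute 0. Tallying each carbon:
C1: 1C, 1H, 1O, 1I → 0 − 1 + 1 + 1 = +1
C2: 3C, 1F → 0 + 1 = +1
C3: 3C, 1F → 0 + 1 = +1
C4: 3C, 1O → 0 + 1 = +1
C5: 3C, 1N → 0 + 1 = +1
C6: 1C, 1H, 1Cl, 1B → 0 − 1 + 1 − 1 = -1
The most reduced carbon is C6 at -1.

C6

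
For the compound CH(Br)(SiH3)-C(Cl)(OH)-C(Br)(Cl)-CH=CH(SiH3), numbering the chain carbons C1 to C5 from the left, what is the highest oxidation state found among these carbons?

+2

Tallying each carbon's bonds:
C1: 1C, 1H, 1Br, 1Si → 0 − 1 + 1 − 1 = -1
C2: 2C, 1O, 1Cl → 0 + 1 + 1 = +2
C3: 2C, 1Cl, 1Br → 0 + 1 + 1 = +2
C4: 3C, 1H → 0 − 1 = -1
C5: 2C, 1H, 1Si → 0 − 1 − 1 = -2
The highest value is +2.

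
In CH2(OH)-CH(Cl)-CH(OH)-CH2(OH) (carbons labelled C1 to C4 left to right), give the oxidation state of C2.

C2 has one bond to C (0), one bond to C (0), one bond to Cl (+1), one bond to H (-1).
Oxidation state = 0 + 0 + 1 − 1 = 0.

0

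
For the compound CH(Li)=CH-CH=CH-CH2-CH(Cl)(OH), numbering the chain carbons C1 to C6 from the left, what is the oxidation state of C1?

Count +1 for every bond to an atom more electronegative than carbon and −1 for every bond to one less electronegative; C–C bonds are 0.
C1 has a double bond to C (2×0 = 0), one bond to Li (-1), one bond to H (-1).
Oxidation state = 0 − 1 − 1 = -2.

-2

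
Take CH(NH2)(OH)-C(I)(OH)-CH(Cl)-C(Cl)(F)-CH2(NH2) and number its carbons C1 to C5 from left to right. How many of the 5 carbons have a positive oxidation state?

3

Assign +1 per bond to O/N/halogen, −1 per bond to H or an electropositive element, and 0 per bond to carbon. Tallying each carbon:
C1: 1C, 1H, 1O, 1N → 0 − 1 + 1 + 1 = +1
C2: 2C, 1O, 1I → 0 + 1 + 1 = +2
C3: 2C, 1H, 1Cl → 0 − 1 + 1 = 0
C4: 2C, 1F, 1Cl → 0 + 1 + 1 = +2
C5: 1C, 2H, 1N → 0 − 2 + 1 = -1
3 carbons (C1, C2, C4) meet the condition.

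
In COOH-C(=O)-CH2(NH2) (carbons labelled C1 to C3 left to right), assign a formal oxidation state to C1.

+3

C1 has one bond to C (0), one bond to O (+1), a double bond to O (2×+1 = +2).
Oxidation state = 0 + 1 + 2 = +3.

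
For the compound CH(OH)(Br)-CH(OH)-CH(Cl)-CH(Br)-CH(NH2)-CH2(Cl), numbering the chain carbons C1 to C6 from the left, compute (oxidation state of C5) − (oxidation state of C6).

C5: 2C, 1H, 1N → 0 − 1 + 1 = 0
C6: 1C, 2H, 1Cl → 0 − 2 + 1 = -1
Difference: 0 − (-1) = +1.

+1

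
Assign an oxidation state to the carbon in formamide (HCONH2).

Count +1 for every bond to an atom more electronegative than carbon and −1 for every bond to one less electronegative; C–C bonds are 0.
The carbon has one bond to H (-1), a double bond to O (2×+1 = +2), one bond to N (+1).
Oxidation state = -1 + 2 + 1 = +2.

+2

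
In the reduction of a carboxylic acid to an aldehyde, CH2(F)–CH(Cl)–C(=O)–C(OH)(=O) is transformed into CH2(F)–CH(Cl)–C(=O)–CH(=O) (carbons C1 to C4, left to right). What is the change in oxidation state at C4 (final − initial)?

-2

Before: C4 has 1 bond to C, 3 bonds to O → oxidation state +3.
After: C4 has 1 bond to C, 1 bond to H, 2 bonds to O → oxidation state +1.
Δ = +1 − (+3) = -2, so this is a reduction at C4.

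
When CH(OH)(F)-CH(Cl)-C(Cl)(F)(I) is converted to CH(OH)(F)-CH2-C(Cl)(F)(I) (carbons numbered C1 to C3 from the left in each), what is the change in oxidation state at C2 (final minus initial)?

Before: C2 has 2 bonds to C, 1 bond to H, 1 bond to Cl → oxidation state 0.
After: C2 has 2 bonds to C, 2 bonds to H → oxidation state -2.
Δ = -2 − (0) = -2, so this is a reduction at C2.

-2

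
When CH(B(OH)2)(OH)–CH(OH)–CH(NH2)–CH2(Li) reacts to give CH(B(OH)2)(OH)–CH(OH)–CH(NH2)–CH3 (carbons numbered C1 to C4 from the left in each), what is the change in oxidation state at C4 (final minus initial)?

Before: C4 has 1 bond to C, 2 bonds to H, 1 bond to Li → oxidation state -3.
After: C4 has 1 bond to C, 3 bonds to H → oxidation state -3.
Δ = -3 − (-3) = 0, so no net redox change at C4.

0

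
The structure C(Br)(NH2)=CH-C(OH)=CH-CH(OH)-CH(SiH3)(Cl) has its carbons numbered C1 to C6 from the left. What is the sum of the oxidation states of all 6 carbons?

0

Count +1 for every bond to an atom more electronegative than carbon and −1 for every bond to one less electronegative; C–C bonds are 0. Tallying each carbon:
C1: 2C, 1N, 1Br → 0 + 1 + 1 = +2
C2: 3C, 1H → 0 − 1 = -1
C3: 3C, 1O → 0 + 1 = +1
C4: 3C, 1H → 0 − 1 = -1
C5: 2C, 1H, 1O → 0 − 1 + 1 = 0
C6: 1C, 1H, 1Cl, 1Si → 0 − 1 + 1 − 1 = -1
Sum = +2 − 1 + 1 − 1 + 0 − 1 = 0.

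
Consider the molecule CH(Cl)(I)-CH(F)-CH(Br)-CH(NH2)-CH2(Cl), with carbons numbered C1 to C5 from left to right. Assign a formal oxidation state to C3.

0

Count +1 for every bond to an atom more electronegative than carbon and −1 for every bond to one less electronegative; C–C bonds are 0.
C3 has one bond to C (0), one bond to C (0), one bond to H (-1), one bond to Br (+1).
Oxidation state = 0 + 0 − 1 + 1 = 0.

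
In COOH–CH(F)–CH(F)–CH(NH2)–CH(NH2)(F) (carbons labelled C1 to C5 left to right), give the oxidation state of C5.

+1

Count +1 for every bond to an atom more electronegative than carbon and −1 for every bond to one less electronegative; C–C bonds are 0.
C5 has one bond to C (0), one bond to N (+1), one bond to F (+1), one bond to H (-1).
Oxidation state = 0 + 1 + 1 − 1 = +1.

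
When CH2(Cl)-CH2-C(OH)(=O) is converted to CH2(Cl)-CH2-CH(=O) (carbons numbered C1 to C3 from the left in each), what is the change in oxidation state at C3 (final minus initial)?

-2

Before: C3 has 1 bond to C, 3 bonds to O → oxidation state +3.
After: C3 has 1 bond to C, 1 bond to H, 2 bonds to O → oxidation state +1.
Δ = +1 − (+3) = -2, so this is a reduction at C3.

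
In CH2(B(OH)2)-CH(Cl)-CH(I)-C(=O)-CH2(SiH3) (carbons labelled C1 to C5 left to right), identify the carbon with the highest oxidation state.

C4

Tallying each carbon's bonds:
C1: 1C, 2H, 1B → 0 − 2 − 1 = -3
C2: 2C, 1H, 1Cl → 0 − 1 + 1 = 0
C3: 2C, 1H, 1I → 0 − 1 + 1 = 0
C4: 2C, 2O → 0 + 2 = +2
C5: 1C, 2H, 1Si → 0 − 2 − 1 = -3
The most oxidised carbon is C4 at +2.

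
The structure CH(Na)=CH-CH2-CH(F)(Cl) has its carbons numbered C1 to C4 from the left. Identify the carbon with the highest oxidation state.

Bonds to more-electronegative neighbours contribute +1 each, bonds to H or metals contribute −1 each, and C–C bonds contribute 0. Tallying each carbon:
C1: 2C, 1H, 1Na → 0 − 1 − 1 = -2
C2: 3C, 1H → 0 − 1 = -1
C3: 2C, 2H → 0 − 2 = -2
C4: 1C, 1H, 1F, 1Cl → 0 − 1 + 1 + 1 = +1
The most oxidised carbon is C4 at +1.

C4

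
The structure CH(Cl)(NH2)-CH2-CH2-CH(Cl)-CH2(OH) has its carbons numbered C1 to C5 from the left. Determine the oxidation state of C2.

-2

C2 has one bond to C (0), one bond to C (0), one bond to H (-1), one bond to H (-1).
Oxidation state = 0 + 0 − 1 − 1 = -2.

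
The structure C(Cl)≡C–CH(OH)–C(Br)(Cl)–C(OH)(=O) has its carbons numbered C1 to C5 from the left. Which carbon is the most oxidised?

C5

Tallying each carbon's bonds:
C1: 3C, 1Cl → 0 + 1 = +1
C2: 4C → 0 = 0
C3: 2C, 1H, 1O → 0 − 1 + 1 = 0
C4: 2C, 1Cl, 1Br → 0 + 1 + 1 = +2
C5: 1C, 3O → 0 + 3 = +3
The most oxidised carbon is C5 at +3.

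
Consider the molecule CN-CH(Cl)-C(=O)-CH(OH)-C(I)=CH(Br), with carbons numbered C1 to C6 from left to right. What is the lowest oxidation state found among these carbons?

Count +1 for every bond to an atom more electronegative than carbon and −1 for every bond to one less electronegative; C–C bonds are 0. Tallying each carbon:
C1: 1C, 3N → 0 + 3 = +3
C2: 2C, 1H, 1Cl → 0 − 1 + 1 = 0
C3: 2C, 2O → 0 + 2 = +2
C4: 2C, 1H, 1O → 0 − 1 + 1 = 0
C5: 3C, 1I → 0 + 1 = +1
C6: 2C, 1H, 1Br → 0 − 1 + 1 = 0
The lowest value is 0.

0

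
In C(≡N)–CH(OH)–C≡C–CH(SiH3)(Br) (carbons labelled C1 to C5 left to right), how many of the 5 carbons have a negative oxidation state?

1

Bonds to more-electronegative neighbours contribute +1 each, bonds to H or metals contribute −1 each, and C–C bonds contribute 0. Tallying each carbon:
C1: 1C, 3N → 0 + 3 = +3
C2: 2C, 1H, 1O → 0 − 1 + 1 = 0
C3: 4C → 0 = 0
C4: 4C → 0 = 0
C5: 1C, 1H, 1Br, 1Si → 0 − 1 + 1 − 1 = -1
1 carbon (C5) meets the condition.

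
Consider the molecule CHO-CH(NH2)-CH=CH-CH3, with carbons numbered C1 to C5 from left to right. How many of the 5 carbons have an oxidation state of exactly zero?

Each bond to a more electronegative atom (O, N, halogen) counts +1, each bond to a less electronegative atom (H, metal, B, Si) counts −1, and each C–C bond counts 0. Tallying each carbon:
C1: 1C, 1H, 2O → 0 − 1 + 2 = +1
C2: 2C, 1H, 1N → 0 − 1 + 1 = 0
C3: 3C, 1H → 0 − 1 = -1
C4: 3C, 1H → 0 − 1 = -1
C5: 1C, 3H → 0 − 3 = -3
1 carbon (C2) meets the condition.

1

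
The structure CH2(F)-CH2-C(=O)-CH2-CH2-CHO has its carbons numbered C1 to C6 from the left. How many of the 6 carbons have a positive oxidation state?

2

Tallying each carbon's bonds:
C1: 1C, 2H, 1F → 0 − 2 + 1 = -1
C2: 2C, 2H → 0 − 2 = -2
C3: 2C, 2O → 0 + 2 = +2
C4: 2C, 2H → 0 − 2 = -2
C5: 2C, 2H → 0 − 2 = -2
C6: 1C, 1H, 2O → 0 − 1 + 2 = +1
2 carbons (C3, C6) meet the condition.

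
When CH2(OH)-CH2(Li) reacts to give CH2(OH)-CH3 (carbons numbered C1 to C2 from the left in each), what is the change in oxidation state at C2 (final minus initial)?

0

Before: C2 has 1 bond to C, 2 bonds to H, 1 bond to Li → oxidation state -3.
After: C2 has 1 bond to C, 3 bonds to H → oxidation state -3.
Δ = -3 − (-3) = 0, so no net redox change at C2.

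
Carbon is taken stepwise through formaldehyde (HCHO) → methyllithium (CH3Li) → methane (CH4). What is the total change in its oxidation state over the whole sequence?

-4

Carbon oxidation states along the series — formaldehyde: 0, methyllithium: -4, methane: -4.
Net change = -4 − (0) = -4.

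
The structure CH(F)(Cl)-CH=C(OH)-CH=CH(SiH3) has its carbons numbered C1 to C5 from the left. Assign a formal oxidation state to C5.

-2

C5 has a double bond to C (2×0 = 0), one bond to Si (-1), one bond to H (-1).
Oxidation state = 0 − 1 − 1 = -2.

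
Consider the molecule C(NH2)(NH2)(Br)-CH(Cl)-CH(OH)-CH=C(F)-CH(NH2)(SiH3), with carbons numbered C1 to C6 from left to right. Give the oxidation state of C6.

Count +1 for every bond to an atom more electronegative than carbon and −1 for every bond to one less electronegative; C–C bonds are 0.
C6 has one bond to C (0), one bond to N (+1), one bond to Si (-1), one bond to H (-1).
Oxidation state = 0 + 1 − 1 − 1 = -1.

-1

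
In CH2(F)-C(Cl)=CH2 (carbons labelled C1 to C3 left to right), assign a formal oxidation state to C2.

+1

C2 has one bond to C (0), a double bond to C (2×0 = 0), one bond to Cl (+1).
Oxidation state = 0 + 0 + 1 = +1.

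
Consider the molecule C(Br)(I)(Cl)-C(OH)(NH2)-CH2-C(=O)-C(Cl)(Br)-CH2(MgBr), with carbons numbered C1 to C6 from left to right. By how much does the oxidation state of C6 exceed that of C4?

-5

C6: 1C, 2H, 1Mg → 0 − 2 − 1 = -3
C4: 2C, 2O → 0 + 2 = +2
Difference: -3 − (+2) = -5.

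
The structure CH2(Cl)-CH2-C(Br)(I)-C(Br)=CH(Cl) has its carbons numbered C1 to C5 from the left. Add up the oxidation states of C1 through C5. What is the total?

0

Tallying each carbon's bonds:
C1: 1C, 2H, 1Cl → 0 − 2 + 1 = -1
C2: 2C, 2H → 0 − 2 = -2
C3: 2C, 1Br, 1I → 0 + 1 + 1 = +2
C4: 3C, 1Br → 0 + 1 = +1
C5: 2C, 1H, 1Cl → 0 − 1 + 1 = 0
Sum = -1 − 2 + 2 + 1 + 0 = 0.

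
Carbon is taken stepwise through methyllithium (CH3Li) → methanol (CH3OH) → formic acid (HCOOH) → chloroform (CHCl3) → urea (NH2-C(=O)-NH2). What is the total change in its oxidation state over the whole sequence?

Carbon oxidation states along the series — methyllithium: -4, methanol: -2, formic acid: +2, chloroform: +2, urea: +4.
Net change = +4 − (-4) = +8.

+8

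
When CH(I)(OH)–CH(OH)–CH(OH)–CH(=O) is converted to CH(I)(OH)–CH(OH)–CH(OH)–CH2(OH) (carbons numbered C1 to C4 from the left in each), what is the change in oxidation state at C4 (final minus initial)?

-2

Before: C4 has 1 bond to C, 1 bond to H, 2 bonds to O → oxidation state +1.
After: C4 has 1 bond to C, 2 bonds to H, 1 bond to O → oxidation state -1.
Δ = -1 − (+1) = -2, so this is a reduction at C4.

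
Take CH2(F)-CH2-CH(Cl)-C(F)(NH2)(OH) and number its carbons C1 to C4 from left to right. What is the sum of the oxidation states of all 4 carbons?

Assign +1 per bond to O/N/halogen, −1 per bond to H or an electropositive element, and 0 per bond to carbon. Tallying each carbon:
C1: 1C, 2H, 1F → 0 − 2 + 1 = -1
C2: 2C, 2H → 0 − 2 = -2
C3: 2C, 1H, 1Cl → 0 − 1 + 1 = 0
C4: 1C, 1O, 1N, 1F → 0 + 1 + 1 + 1 = +3
Sum = -1 − 2 + 0 + 3 = 0.

0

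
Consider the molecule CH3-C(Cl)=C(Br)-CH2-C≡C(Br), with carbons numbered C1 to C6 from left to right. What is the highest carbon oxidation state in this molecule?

Count +1 for every bond to an atom more electronegative than carbon and −1 for every bond to one less electronegative; C–C bonds are 0. Tallying each carbon:
C1: 1C, 3H → 0 − 3 = -3
C2: 3C, 1Cl → 0 + 1 = +1
C3: 3C, 1Br → 0 + 1 = +1
C4: 2C, 2H → 0 − 2 = -2
C5: 4C → 0 = 0
C6: 3C, 1Br → 0 + 1 = +1
The highest value is +1.

+1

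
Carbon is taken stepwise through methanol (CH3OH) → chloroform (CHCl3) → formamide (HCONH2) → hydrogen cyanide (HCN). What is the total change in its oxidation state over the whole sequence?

Carbon oxidation states along the series — methanol: -2, chloroform: +2, formamide: +2, hydrogen cyanide: +2.
Net change = +2 − (-2) = +4.

+4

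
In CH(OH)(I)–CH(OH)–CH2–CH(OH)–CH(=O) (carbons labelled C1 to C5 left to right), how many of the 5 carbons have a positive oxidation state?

Tallying each carbon's bonds:
C1: 1C, 1H, 1O, 1I → 0 − 1 + 1 + 1 = +1
C2: 2C, 1H, 1O → 0 − 1 + 1 = 0
C3: 2C, 2H → 0 − 2 = -2
C4: 2C, 1H, 1O → 0 − 1 + 1 = 0
C5: 1C, 1H, 2O → 0 − 1 + 2 = +1
2 carbons (C1, C5) meet the condition.

2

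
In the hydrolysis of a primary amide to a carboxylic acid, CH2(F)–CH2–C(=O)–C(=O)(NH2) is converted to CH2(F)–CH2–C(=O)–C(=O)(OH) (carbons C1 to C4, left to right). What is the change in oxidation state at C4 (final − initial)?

0

Before: C4 has 1 bond to C, 2 bonds to O, 1 bond to N → oxidation state +3.
After: C4 has 1 bond to C, 3 bonds to O → oxidation state +3.
Δ = +3 − (+3) = 0, so no net redox change at C4.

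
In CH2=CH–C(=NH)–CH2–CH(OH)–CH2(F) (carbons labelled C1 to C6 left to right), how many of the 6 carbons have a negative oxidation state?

4

Tallying each carbon's bonds:
C1: 2C, 2H → 0 − 2 = -2
C2: 3C, 1H → 0 − 1 = -1
C3: 2C, 2N → 0 + 2 = +2
C4: 2C, 2H → 0 − 2 = -2
C5: 2C, 1H, 1O → 0 − 1 + 1 = 0
C6: 1C, 2H, 1F → 0 − 2 + 1 = -1
4 carbons (C1, C2, C4, C6) meet the condition.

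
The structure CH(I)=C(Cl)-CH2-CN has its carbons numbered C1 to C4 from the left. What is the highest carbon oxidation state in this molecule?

+3

Tallying each carbon's bonds:
C1: 2C, 1H, 1I → 0 − 1 + 1 = 0
C2: 3C, 1Cl → 0 + 1 = +1
C3: 2C, 2H → 0 − 2 = -2
C4: 1C, 3N → 0 + 3 = +3
The highest value is +3.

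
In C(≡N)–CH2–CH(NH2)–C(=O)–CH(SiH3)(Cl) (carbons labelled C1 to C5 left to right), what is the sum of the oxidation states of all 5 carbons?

Tallying each carbon's bonds:
C1: 1C, 3N → 0 + 3 = +3
C2: 2C, 2H → 0 − 2 = -2
C3: 2C, 1H, 1N → 0 − 1 + 1 = 0
C4: 2C, 2O → 0 + 2 = +2
C5: 1C, 1H, 1Cl, 1Si → 0 − 1 + 1 − 1 = -1
Sum = +3 − 2 + 0 + 2 − 1 = +2.

+2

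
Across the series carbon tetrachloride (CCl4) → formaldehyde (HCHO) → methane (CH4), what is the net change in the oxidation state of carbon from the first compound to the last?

-8

Carbon oxidation states along the series — carbon tetrachloride: +4, formaldehyde: 0, methane: -4.
Net change = -4 − (+4) = -8.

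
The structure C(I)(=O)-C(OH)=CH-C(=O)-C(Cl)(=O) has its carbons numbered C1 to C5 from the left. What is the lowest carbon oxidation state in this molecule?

Tallying each carbon's bonds:
C1: 1C, 2O, 1I → 0 + 2 + 1 = +3
C2: 3C, 1O → 0 + 1 = +1
C3: 3C, 1H → 0 − 1 = -1
C4: 2C, 2O → 0 + 2 = +2
C5: 1C, 2O, 1Cl → 0 + 2 + 1 = +3
The lowest value is -1.

-1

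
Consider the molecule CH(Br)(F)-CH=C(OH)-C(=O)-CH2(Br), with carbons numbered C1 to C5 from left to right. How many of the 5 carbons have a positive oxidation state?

Tallying each carbon's bonds:
C1: 1C, 1H, 1F, 1Br → 0 − 1 + 1 + 1 = +1
C2: 3C, 1H → 0 − 1 = -1
C3: 3C, 1O → 0 + 1 = +1
C4: 2C, 2O → 0 + 2 = +2
C5: 1C, 2H, 1Br → 0 − 2 + 1 = -1
3 carbons (C1, C3, C4) meet the condition.

3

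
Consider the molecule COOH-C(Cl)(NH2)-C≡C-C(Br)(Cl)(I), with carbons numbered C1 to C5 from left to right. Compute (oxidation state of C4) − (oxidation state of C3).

0

C4: 4C → 0 = 0
C3: 4C → 0 = 0
Difference: 0 − (0) = 0.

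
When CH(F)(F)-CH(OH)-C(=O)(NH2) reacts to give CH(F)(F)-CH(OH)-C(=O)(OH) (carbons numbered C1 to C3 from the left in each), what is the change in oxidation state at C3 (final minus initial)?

Before: C3 has 1 bond to C, 2 bonds to O, 1 bond to N → oxidation state +3.
After: C3 has 1 bond to C, 3 bonds to O → oxidation state +3.
Δ = +3 − (+3) = 0, so no net redox change at C3.

0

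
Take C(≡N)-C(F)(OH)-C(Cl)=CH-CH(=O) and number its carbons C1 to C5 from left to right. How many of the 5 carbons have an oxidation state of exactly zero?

0

Tallying each carbon's bonds:
C1: 1C, 3N → 0 + 3 = +3
C2: 2C, 1O, 1F → 0 + 1 + 1 = +2
C3: 3C, 1Cl → 0 + 1 = +1
C4: 3C, 1H → 0 − 1 = -1
C5: 1C, 1H, 2O → 0 − 1 + 2 = +1
0 carbons meet the condition.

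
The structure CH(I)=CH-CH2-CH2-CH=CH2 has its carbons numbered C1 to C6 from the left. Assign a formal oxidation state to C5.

C5 has one bond to C (0), a double bond to C (2×0 = 0), one bond to H (-1).
Oxidation state = 0 + 0 − 1 = -1.

-1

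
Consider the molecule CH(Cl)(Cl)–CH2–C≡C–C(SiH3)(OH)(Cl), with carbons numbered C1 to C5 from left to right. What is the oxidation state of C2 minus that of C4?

-2

C2: 2C, 2H → 0 − 2 = -2
C4: 4C → 0 = 0
Difference: -2 − (0) = -2.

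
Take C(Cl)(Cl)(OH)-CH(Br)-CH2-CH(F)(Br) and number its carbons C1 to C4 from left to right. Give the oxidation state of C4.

+1

C4 has one bond to C (0), one bond to F (+1), one bond to Br (+1), one bond to H (-1).
Oxidation state = 0 + 1 + 1 − 1 = +1.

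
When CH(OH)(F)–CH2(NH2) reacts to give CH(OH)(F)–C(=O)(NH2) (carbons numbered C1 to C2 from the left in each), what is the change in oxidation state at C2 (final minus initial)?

+4

Before: C2 has 1 bond to C, 2 bonds to H, 1 bond to N → oxidation state -1.
After: C2 has 1 bond to C, 2 bonds to O, 1 bond to N → oxidation state +3.
Δ = +3 − (-1) = +4, so this is an oxidation at C2.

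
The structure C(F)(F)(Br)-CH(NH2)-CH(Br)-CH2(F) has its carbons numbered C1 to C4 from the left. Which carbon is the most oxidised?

C1

Tallying each carbon's bonds:
C1: 1C, 2F, 1Br → 0 + 2 + 1 = +3
C2: 2C, 1H, 1N → 0 − 1 + 1 = 0
C3: 2C, 1H, 1Br → 0 − 1 + 1 = 0
C4: 1C, 2H, 1F → 0 − 2 + 1 = -1
The most oxidised carbon is C1 at +3.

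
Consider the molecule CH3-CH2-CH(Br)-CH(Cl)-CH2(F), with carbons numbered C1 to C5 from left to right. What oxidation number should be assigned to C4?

0

C4 has one bond to C (0), one bond to C (0), one bond to H (-1), one bond to Cl (+1).
Oxidation state = 0 + 0 − 1 + 1 = 0.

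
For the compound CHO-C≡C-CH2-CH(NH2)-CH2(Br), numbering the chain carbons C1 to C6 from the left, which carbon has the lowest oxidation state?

Tallying each carbon's bonds:
C1: 1C, 1H, 2O → 0 − 1 + 2 = +1
C2: 4C → 0 = 0
C3: 4C → 0 = 0
C4: 2C, 2H → 0 − 2 = -2
C5: 2C, 1H, 1N → 0 − 1 + 1 = 0
C6: 1C, 2H, 1Br → 0 − 2 + 1 = -1
The most reduced carbon is C4 at -2.

C4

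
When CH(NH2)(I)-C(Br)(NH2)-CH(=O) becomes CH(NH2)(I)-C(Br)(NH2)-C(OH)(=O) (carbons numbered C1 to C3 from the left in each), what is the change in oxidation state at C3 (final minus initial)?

Before: C3 has 1 bond to C, 1 bond to H, 2 bonds to O → oxidation state +1.
After: C3 has 1 bond to C, 3 bonds to O → oxidation state +3.
Δ = +3 − (+1) = +2, so this is an oxidation at C3.

+2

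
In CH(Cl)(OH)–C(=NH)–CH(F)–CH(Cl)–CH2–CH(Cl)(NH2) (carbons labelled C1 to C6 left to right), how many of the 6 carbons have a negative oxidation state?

1

Tallying each carbon's bonds:
C1: 1C, 1H, 1O, 1Cl → 0 − 1 + 1 + 1 = +1
C2: 2C, 2N → 0 + 2 = +2
C3: 2C, 1H, 1F → 0 − 1 + 1 = 0
C4: 2C, 1H, 1Cl → 0 − 1 + 1 = 0
C5: 2C, 2H → 0 − 2 = -2
C6: 1C, 1H, 1N, 1Cl → 0 − 1 + 1 + 1 = +1
1 carbon (C5) meets the condition.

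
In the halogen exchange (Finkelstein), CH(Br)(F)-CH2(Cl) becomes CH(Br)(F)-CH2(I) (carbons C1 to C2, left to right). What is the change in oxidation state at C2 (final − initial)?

Before: C2 has 1 bond to C, 2 bonds to H, 1 bond to Cl → oxidation state -1.
After: C2 has 1 bond to C, 2 bonds to H, 1 bond to I → oxidation state -1.
Δ = -1 − (-1) = 0, so no net redox change at C2.

0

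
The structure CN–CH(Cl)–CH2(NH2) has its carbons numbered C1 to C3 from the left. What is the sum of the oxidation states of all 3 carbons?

Tallying each carbon's bonds:
C1: 1C, 3N → 0 + 3 = +3
C2: 2C, 1H, 1Cl → 0 − 1 + 1 = 0
C3: 1C, 2H, 1N → 0 − 2 + 1 = -1
Sum = +3 + 0 − 1 = +2.

+2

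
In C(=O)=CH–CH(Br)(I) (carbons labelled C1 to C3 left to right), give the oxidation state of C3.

+1

Count +1 for every bond to an atom more electronegative than carbon and −1 for every bond to one less electronegative; C–C bonds are 0.
C3 has one bond to C (0), one bond to Br (+1), one bond to H (-1), one bond to I (+1).
Oxidation state = 0 + 1 − 1 + 1 = +1.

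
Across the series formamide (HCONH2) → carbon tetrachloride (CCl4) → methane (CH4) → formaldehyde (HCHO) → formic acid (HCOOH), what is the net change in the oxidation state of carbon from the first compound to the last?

0

Carbon oxidation states along the series — formamide: +2, carbon tetrachloride: +4, methane: -4, formaldehyde: 0, formic acid: +2.
Net change = +2 − (+2) = 0.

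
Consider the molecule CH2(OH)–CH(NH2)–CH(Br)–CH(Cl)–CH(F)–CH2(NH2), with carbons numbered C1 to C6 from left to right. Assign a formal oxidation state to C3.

0

Count +1 for every bond to an atom more electronegative than carbon and −1 for every bond to one less electronegative; C–C bonds are 0.
C3 has one bond to C (0), one bond to C (0), one bond to Br (+1), one bond to H (-1).
Oxidation state = 0 + 0 + 1 − 1 = 0.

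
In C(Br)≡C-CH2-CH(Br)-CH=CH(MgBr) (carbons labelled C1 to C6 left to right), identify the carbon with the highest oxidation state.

Tallying each carbon's bonds:
C1: 3C, 1Br → 0 + 1 = +1
C2: 4C → 0 = 0
C3: 2C, 2H → 0 − 2 = -2
C4: 2C, 1H, 1Br → 0 − 1 + 1 = 0
C5: 3C, 1H → 0 − 1 = -1
C6: 2C, 1H, 1Mg → 0 − 1 − 1 = -2
The most oxidised carbon is C1 at +1.

C1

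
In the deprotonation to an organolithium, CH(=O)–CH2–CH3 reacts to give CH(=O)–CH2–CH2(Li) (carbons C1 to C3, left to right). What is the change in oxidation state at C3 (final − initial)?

0

Before: C3 has 1 bond to C, 3 bonds to H → oxidation state -3.
After: C3 has 1 bond to C, 2 bonds to H, 1 bond to Li → oxidation state -3.
Δ = -3 − (-3) = 0, so no net redox change at C3.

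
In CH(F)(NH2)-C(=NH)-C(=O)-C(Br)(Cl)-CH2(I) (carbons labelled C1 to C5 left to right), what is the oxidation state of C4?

Each bond to a more electronegative atom (O, N, halogen) counts +1, each bond to a less electronegative atom (H, metal, B, Si) counts −1, and each C–C bond counts 0.
C4 has one bond to C (0), one bond to C (0), one bond to Br (+1), one bond to Cl (+1).
Oxidation state = 0 + 0 + 1 + 1 = +2.

+2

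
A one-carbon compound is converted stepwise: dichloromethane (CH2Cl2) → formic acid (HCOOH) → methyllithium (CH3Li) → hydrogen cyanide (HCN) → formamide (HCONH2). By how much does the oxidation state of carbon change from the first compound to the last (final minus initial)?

Carbon oxidation states along the series — dichloromethane: 0, formic acid: +2, methyllithium: -4, hydrogen cyanide: +2, formamide: +2.
Net change = +2 − (0) = +2.

+2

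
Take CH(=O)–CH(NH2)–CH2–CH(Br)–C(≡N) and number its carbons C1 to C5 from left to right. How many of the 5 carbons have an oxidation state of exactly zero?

Count +1 for every bond to an atom more electronegative than carbon and −1 for every bond to one less electronegative; C–C bonds are 0. Tallying each carbon:
C1: 1C, 1H, 2O → 0 − 1 + 2 = +1
C2: 2C, 1H, 1N → 0 − 1 + 1 = 0
C3: 2C, 2H → 0 − 2 = -2
C4: 2C, 1H, 1Br → 0 − 1 + 1 = 0
C5: 1C, 3N → 0 + 3 = +3
2 carbons (C2, C4) meet the condition.

2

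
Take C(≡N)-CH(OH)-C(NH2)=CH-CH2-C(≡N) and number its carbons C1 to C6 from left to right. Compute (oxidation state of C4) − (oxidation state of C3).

C4: 3C, 1H → 0 − 1 = -1
C3: 3C, 1N → 0 + 1 = +1
Difference: -1 − (+1) = -2.

-2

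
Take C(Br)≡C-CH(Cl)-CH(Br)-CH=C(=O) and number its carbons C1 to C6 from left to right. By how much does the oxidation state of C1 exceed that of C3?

C1: 3C, 1Br → 0 + 1 = +1
C3: 2C, 1H, 1Cl → 0 − 1 + 1 = 0
Difference: +1 − (0) = +1.

+1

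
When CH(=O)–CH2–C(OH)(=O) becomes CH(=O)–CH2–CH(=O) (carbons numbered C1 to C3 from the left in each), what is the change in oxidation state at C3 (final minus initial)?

-2

Before: C3 has 1 bond to C, 3 bonds to O → oxidation state +3.
After: C3 has 1 bond to C, 1 bond to H, 2 bonds to O → oxidation state +1.
Δ = +1 − (+3) = -2, so this is a reduction at C3.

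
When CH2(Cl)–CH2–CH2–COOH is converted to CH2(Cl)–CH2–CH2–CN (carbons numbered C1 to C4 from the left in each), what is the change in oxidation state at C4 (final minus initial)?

Before: C4 has 1 bond to C, 3 bonds to O → oxidation state +3.
After: C4 has 1 bond to C, 3 bonds to N → oxidation state +3.
Δ = +3 − (+3) = 0, so no net redox change at C4.

0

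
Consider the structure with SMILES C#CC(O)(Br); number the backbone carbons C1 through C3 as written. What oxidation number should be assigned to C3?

C3 has one bond to C (0), one bond to O (+1), one bond to H (-1), one bond to Br (+1).
Oxidation state = 0 + 1 − 1 + 1 = +1.

+1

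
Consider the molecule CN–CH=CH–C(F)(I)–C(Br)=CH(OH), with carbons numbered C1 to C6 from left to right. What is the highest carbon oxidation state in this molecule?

Assign +1 per bond to O/N/halogen, −1 per bond to H or an electropositive element, and 0 per bond to carbon. Tallying each carbon:
C1: 1C, 3N → 0 + 3 = +3
C2: 3C, 1H → 0 − 1 = -1
C3: 3C, 1H → 0 − 1 = -1
C4: 2C, 1F, 1I → 0 + 1 + 1 = +2
C5: 3C, 1Br → 0 + 1 = +1
C6: 2C, 1H, 1O → 0 − 1 + 1 = 0
The highest value is +3.

+3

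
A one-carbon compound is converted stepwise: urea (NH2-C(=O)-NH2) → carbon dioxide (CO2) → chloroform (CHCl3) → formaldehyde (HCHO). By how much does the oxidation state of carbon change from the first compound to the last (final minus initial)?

-4

Carbon oxidation states along the series — urea: +4, carbon dioxide: +4, chloroform: +2, formaldehyde: 0.
Net change = 0 − (+4) = -4.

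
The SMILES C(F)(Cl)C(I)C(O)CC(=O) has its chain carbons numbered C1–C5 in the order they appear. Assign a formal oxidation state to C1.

Count +1 for every bond to an atom more electronegative than carbon and −1 for every bond to one less electronegative; C–C bonds are 0.
C1 has one bond to C (0), one bond to F (+1), one bond to Cl (+1), one bond to H (-1).
Oxidation state = 0 + 1 + 1 − 1 = +1.

+1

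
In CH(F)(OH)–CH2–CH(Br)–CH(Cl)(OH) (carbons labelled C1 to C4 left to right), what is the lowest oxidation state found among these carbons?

-2

Bonds to more-electronegative neighbours contribute +1 each, bonds to H or metals contribute −1 each, and C–C bonds contribute 0. Tallying each carbon:
C1: 1C, 1H, 1O, 1F → 0 − 1 + 1 + 1 = +1
C2: 2C, 2H → 0 − 2 = -2
C3: 2C, 1H, 1Br → 0 − 1 + 1 = 0
C4: 1C, 1H, 1O, 1Cl → 0 − 1 + 1 + 1 = +1
The lowest value is -2.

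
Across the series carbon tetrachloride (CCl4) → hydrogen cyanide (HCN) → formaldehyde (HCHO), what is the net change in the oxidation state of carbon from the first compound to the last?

-4

Carbon oxidation states along the series — carbon tetrachloride: +4, hydrogen cyanide: +2, formaldehyde: 0.
Net change = 0 − (+4) = -4.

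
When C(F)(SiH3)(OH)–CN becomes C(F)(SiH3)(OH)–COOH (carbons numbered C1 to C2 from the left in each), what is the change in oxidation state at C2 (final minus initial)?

Before: C2 has 1 bond to C, 3 bonds to N → oxidation state +3.
After: C2 has 1 bond to C, 3 bonds to O → oxidation state +3.
Δ = +3 − (+3) = 0, so no net redox change at C2.

0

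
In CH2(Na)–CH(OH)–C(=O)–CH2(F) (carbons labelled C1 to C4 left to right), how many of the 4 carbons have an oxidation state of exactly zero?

1

Each bond to a more electronegative atom (O, N, halogen) counts +1, each bond to a less electronegative atom (H, metal, B, Si) counts −1, and each C–C bond counts 0. Tallying each carbon:
C1: 1C, 2H, 1Na → 0 − 2 − 1 = -3
C2: 2C, 1H, 1O → 0 − 1 + 1 = 0
C3: 2C, 2O → 0 + 2 = +2
C4: 1C, 2H, 1F → 0 − 2 + 1 = -1
1 carbon (C2) meets the condition.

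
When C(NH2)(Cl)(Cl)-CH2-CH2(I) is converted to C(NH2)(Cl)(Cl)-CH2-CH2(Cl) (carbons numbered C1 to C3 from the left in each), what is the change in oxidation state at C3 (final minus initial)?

Before: C3 has 1 bond to C, 2 bonds to H, 1 bond to I → oxidation state -1.
After: C3 has 1 bond to C, 2 bonds to H, 1 bond to Cl → oxidation state -1.
Δ = -1 − (-1) = 0, so no net redox change at C3.

0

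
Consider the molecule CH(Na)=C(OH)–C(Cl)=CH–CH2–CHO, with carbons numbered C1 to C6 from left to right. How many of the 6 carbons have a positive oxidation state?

Tallying each carbon's bonds:
C1: 2C, 1H, 1Na → 0 − 1 − 1 = -2
C2: 3C, 1O → 0 + 1 = +1
C3: 3C, 1Cl → 0 + 1 = +1
C4: 3C, 1H → 0 − 1 = -1
C5: 2C, 2H → 0 − 2 = -2
C6: 1C, 1H, 2O → 0 − 1 + 2 = +1
3 carbons (C2, C3, C6) meet the condition.

3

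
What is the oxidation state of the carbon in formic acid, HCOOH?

+2

Count +1 for every bond to an atom more electronegative than carbon and −1 for every bond to one less electronegative; C–C bonds are 0.
The carbon has one bond to H (-1), a double bond to O (2×+1 = +2), one bond to O (+1).
Oxidation state = -1 + 2 + 1 = +2.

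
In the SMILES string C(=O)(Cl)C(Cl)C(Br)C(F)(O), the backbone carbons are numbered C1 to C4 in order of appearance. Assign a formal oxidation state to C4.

Count +1 for every bond to an atom more electronegative than carbon and −1 for every bond to one less electronegative; C–C bonds are 0.
C4 has one bond to C (0), one bond to H (-1), one bond to F (+1), one bond to O (+1).
Oxidation state = 0 − 1 + 1 + 1 = +1.

+1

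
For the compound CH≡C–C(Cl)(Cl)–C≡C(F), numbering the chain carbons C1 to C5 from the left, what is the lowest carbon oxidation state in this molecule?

-1

Each bond to a more electronegative atom (O, N, halogen) counts +1, each bond to a less electronegative atom (H, metal, B, Si) counts −1, and each C–C bond counts 0. Tallying each carbon:
C1: 3C, 1H → 0 − 1 = -1
C2: 4C → 0 = 0
C3: 2C, 2Cl → 0 + 2 = +2
C4: 4C → 0 = 0
C5: 3C, 1F → 0 + 1 = +1
The lowest value is -1.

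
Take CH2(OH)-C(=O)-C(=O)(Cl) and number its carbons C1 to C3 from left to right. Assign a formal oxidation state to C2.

+2

Bonds to more-electronegative neighbours contribute +1 each, bonds to H or metals contribute −1 each, and C–C bonds contribute 0.
C2 has one bond to C (0), one bond to C (0), a double bond to O (2×+1 = +2).
Oxidation state = 0 + 0 + 2 = +2.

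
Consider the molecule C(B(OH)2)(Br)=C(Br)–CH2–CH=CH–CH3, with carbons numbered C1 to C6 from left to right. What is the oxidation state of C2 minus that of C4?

+2

C2: 3C, 1Br → 0 + 1 = +1
C4: 3C, 1H → 0 − 1 = -1
Difference: +1 − (-1) = +2.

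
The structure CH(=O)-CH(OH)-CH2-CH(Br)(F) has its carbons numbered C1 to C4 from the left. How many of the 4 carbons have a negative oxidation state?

1

Assign +1 per bond to O/N/halogen, −1 per bond to H or an electropositive element, and 0 per bond to carbon. Tallying each carbon:
C1: 1C, 1H, 2O → 0 − 1 + 2 = +1
C2: 2C, 1H, 1O → 0 − 1 + 1 = 0
C3: 2C, 2H → 0 − 2 = -2
C4: 1C, 1H, 1F, 1Br → 0 − 1 + 1 + 1 = +1
1 carbon (C3) meets the condition.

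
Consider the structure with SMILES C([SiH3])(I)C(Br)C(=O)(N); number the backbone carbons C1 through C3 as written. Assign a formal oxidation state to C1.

-1

Bonds to more-electronegative neighbours contribute +1 each, bonds to H or metals contribute −1 each, and C–C bonds contribute 0.
C1 has one bond to C (0), one bond to H (-1), one bond to Si (-1), one bond to I (+1).
Oxidation state = 0 − 1 − 1 + 1 = -1.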